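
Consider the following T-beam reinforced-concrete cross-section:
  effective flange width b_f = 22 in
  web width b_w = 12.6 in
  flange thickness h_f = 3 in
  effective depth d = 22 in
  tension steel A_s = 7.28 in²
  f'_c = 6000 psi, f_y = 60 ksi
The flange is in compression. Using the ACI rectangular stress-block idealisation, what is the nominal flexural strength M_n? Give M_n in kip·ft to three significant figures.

M_n ≈ 727 kip·ft

Tension: T = A_s f_y = 7.28 × 60 = 436.8 kips.
Try a within the flange: a = T/(0.85 f'_c b_f) = 436.8/(0.85 × 6 × 22) = 3.893 in.
a = 3.893 > h_f = 3 in: the block extends into the web. Split into flange-overhang and web parts.
C_f = 0.85 f'_c (b_f − b_w) h_f = 0.85 × 6 × (22 − 12.6) × 3 = 143.8 kips.
Remaining web compression depth: a_w = (T − C_f)/(0.85 f'_c b_w) = (436.8 − 143.8)/(0.85 × 6 × 12.6) = 4.560 in.
M_n = C_f(d − h_f/2) + (T − C_f)(d − a_w/2) = 143.8 × (22 − 1.5) + 293 × (22 − 2.28) = 2947.9 + 5778.0 = 8725.9 kip·in.
M_n = 8725.9/12 = 727.16 kip·ft.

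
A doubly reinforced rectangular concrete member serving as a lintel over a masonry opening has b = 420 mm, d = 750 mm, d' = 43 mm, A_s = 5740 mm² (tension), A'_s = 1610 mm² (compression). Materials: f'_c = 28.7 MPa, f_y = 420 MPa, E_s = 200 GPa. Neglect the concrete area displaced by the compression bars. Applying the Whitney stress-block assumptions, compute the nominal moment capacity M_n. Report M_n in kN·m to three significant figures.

Assume both tension and compression steel yield.
Net tension couple steel: A_s − A'_s = 4130 mm².
a = (A_s − A'_s) f_y / (0.85 f'_c b) = 1734600/(0.85 × 28.7 × 420) = 169.30 mm.
c = a/β₁ = 169.30/0.845 = 200.36 mm; ε'_s = 0.003(c − d')/c = 0.0024 ≥ f_y/E_s = 0.0021, so compression steel does yield.
M_n = (A_s − A'_s) f_y (d − a/2) + A'_s f_y (d − d') = [1734600 × (750 − 84.65) + 676200 × (750 − 43)] × 10⁻⁶ = 1154.12 + 478.07 = 1632.19 kN·m.

M_n ≈ 1630 kN·m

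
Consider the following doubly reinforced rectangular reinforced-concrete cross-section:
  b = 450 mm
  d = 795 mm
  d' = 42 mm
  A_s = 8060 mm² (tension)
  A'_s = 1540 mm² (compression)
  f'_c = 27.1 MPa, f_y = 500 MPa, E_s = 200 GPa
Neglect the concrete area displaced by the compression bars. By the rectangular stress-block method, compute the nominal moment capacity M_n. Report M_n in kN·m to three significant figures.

Assume both tension and compression steel yield.
Net tension couple steel: A_s − A'_s = 6520 mm².
a = (A_s − A'_s) f_y / (0.85 f'_c b) = 3260000/(0.85 × 27.1 × 450) = 314.50 mm.
c = a/β₁ = 314.50/0.85 = 370.00 mm; ε'_s = 0.003(c − d')/c = 0.0027 ≥ f_y/E_s = 0.0025, so compression steel does yield.
M_n = (A_s − A'_s) f_y (d − a/2) + A'_s f_y (d − d') = [3260000 × (795 − 157.25) + 770000 × (795 − 42)] × 10⁻⁶ = 2079.07 + 579.81 = 2658.88 kN·m.

M_n ≈ 2660 kN·m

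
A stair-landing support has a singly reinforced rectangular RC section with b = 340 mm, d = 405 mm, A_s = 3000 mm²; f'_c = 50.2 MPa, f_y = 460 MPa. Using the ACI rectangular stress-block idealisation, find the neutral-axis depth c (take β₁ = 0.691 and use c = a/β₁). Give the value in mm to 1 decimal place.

c ≈ 137.7 mm

T = A_s f_y = 3000 × 460 = 1380000 N = 1380 kN.
Setting C = 0.85 f'_c a b equal to T: a = 1380000/(0.85 × 50.2 × 340) = 95.121 mm.
With β₁ = 0.691, c = a/β₁ = 95.121/0.691 = 137.7 mm.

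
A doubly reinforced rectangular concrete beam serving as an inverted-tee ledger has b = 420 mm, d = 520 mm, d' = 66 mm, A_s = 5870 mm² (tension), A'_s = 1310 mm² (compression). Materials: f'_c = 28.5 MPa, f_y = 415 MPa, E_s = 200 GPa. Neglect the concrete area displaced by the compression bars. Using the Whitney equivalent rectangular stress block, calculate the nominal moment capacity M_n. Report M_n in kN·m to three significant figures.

M_n ≈ 1050 kN·m

Assume both tension and compression steel yield.
Net tension couple steel: A_s − A'_s = 4560 mm².
a = (A_s − A'_s) f_y / (0.85 f'_c b) = 1892400/(0.85 × 28.5 × 420) = 185.99 mm.
c = a/β₁ = 185.99/0.846 = 219.85 mm; ε'_s = 0.003(c − d')/c = 0.0021 ≥ f_y/E_s = 0.0021, so compression steel does yield.
M_n = (A_s − A'_s) f_y (d − a/2) + A'_s f_y (d − d') = [1892400 × (520 − 92.995) + 543650 × (520 − 66)] × 10⁻⁶ = 808.06 + 246.82 = 1054.88 kN·m.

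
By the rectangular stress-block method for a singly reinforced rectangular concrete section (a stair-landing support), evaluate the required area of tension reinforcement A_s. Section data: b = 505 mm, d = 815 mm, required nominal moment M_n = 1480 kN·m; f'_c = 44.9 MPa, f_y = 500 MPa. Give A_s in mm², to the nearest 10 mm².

A_s ≈ 3870 mm²

With M_n = 0.85 f'_c a b (d − a/2), solve the quadratic for a:
a = d − √(d² − 2M_n/(0.85 f'_c b)) = 815 − √(815² − 2 × 1480×10⁶/(0.85 × 44.9 × 505)) = 100.41 mm.
A_s = 0.85 f'_c a b / f_y = 0.85 × 44.9 × 100.41 × 505 / 500 = 3870.5 mm².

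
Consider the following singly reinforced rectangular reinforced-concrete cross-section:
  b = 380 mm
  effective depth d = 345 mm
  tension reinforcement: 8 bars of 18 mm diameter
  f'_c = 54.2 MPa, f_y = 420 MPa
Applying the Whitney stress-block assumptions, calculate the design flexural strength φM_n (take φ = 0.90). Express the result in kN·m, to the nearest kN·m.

φM_n ≈ 246 kN·m

A_s = 8 × 254 = 2032 mm².
T = A_s f_y = 2032 × 420 = 853440 N = 853.44 kN.
From C = T: a = T/(0.85 f'_c b) = 853440/(0.85 × 54.2 × 380) = 48.75 mm.
M_n = T(d − a/2) = 853.44 kN × (345 − 24.375) mm = 273.63 kN·m.
φM_n = 0.90 × 273.63 = 246.27 kN·m.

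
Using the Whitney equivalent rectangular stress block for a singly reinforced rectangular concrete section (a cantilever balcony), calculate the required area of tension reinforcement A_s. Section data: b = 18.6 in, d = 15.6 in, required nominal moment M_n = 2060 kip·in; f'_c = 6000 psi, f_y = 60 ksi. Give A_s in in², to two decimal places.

A_s ≈ 2.31 in²

From M_n = 0.85 f'_c a b (d − a/2):
a = d − √(d² − 2M_n/(0.85 f'_c b)) = 15.6 − √(15.6² − 2 × 2060/(0.85 × 6 × 18.6)) = 1.460 in.
A_s = 0.85 f'_c a b / f_y = 0.85 × 6 × 1.460 × 18.6 / 60 = 2.308 in².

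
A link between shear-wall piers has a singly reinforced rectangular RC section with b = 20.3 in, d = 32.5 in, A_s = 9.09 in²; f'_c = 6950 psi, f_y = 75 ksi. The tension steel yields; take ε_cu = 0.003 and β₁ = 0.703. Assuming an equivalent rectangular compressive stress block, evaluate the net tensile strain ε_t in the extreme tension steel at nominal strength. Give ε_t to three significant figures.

ε_t ≈ 0.00906

a = A_s f_y/(0.85 f'_c b) = 5.685 in.
β₁ = 0.703, so c = a/β₁ = 5.685/0.703 = 8.087 in.
From the linear strain diagram with ε_cu = 0.003: ε_t = 0.003 (d − c)/c = 0.003 × (32.5 − 8.087)/8.087 = 0.00906.
Since ε_t ≥ 0.005, the section is tension-controlled.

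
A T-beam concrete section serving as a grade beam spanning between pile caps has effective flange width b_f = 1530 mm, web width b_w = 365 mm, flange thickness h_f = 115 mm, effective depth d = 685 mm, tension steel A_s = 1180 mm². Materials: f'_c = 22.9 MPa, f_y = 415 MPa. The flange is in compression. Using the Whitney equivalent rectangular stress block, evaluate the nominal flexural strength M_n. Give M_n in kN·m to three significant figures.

M_n ≈ 331 kN·m

Tension: T = A_s f_y = 1180 × 415 = 489700 N.
Try a within the flange: a = T/(0.85 f'_c b_f) = 489700/(0.85 × 22.9 × 1530) = 16.44 mm.
Since a = 16.44 ≤ h_f = 115 mm, the stress block lies entirely in the flange; analyse as a rectangular beam of width b_f.
M_n = T(d − a/2) = 489700 × (685 − 8.22) = 331.42 × 10⁶ N·mm.
M_n = 331.42 kN·m.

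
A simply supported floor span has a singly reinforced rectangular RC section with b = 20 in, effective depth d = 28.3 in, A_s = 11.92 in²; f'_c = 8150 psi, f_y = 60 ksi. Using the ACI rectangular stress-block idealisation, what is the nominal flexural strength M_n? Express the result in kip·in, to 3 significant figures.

T = A_s f_y = 11.92 × 60 = 715.2 kips.
a = T/(0.85 f'_c b) = 715.2/(0.85 × 8.15 × 20) = 5.162 in.
M_n = T(d − a/2) = 715.2 × (28.3 − 2.581) = 18394.2 kip·in.

M_n ≈ 18400 kip·in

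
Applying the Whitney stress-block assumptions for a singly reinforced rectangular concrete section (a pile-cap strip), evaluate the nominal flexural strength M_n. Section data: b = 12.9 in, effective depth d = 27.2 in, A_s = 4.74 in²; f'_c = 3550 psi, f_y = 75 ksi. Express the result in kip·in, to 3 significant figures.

M_n ≈ 8050 kip·in

T = A_s f_y = 4.74 × 75 = 355.5 kips.
a = T/(0.85 f'_c b) = 355.5/(0.85 × 3.55 × 12.9) = 9.133 in.
M_n = T(d − a/2) = 355.5 × (27.2 − 4.5665) = 8046.2 kip·in.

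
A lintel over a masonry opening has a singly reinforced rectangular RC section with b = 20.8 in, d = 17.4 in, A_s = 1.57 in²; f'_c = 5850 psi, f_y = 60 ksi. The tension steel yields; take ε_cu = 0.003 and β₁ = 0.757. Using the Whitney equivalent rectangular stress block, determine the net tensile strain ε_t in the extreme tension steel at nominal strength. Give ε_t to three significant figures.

a = A_s f_y/(0.85 f'_c b) = 0.911 in.
β₁ = 0.757, so c = a/β₁ = 0.911/0.757 = 1.203 in.
From the linear strain diagram with ε_cu = 0.003: ε_t = 0.003 (d − c)/c = 0.003 × (17.4 − 1.203)/1.203 = 0.0404.
Since ε_t ≥ 0.005, the section is tension-controlled.

ε_t ≈ 0.0404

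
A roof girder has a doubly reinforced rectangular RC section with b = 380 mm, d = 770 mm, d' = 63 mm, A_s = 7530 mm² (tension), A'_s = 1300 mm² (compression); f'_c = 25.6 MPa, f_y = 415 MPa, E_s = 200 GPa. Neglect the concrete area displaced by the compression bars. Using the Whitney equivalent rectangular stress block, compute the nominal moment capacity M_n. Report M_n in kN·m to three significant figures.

M_n ≈ 1970 kN·m

Assume both tension and compression steel yield.
Net tension couple steel: A_s − A'_s = 6230 mm².
a = (A_s − A'_s) f_y / (0.85 f'_c b) = 2585450/(0.85 × 25.6 × 380) = 312.68 mm.
c = a/β₁ = 312.68/0.85 = 367.86 mm; ε'_s = 0.003(c − d')/c = 0.0025 ≥ f_y/E_s = 0.0021, so compression steel does yield.
M_n = (A_s − A'_s) f_y (d − a/2) + A'_s f_y (d − d') = [2585450 × (770 − 156.34) + 539500 × (770 − 63)] × 10⁻⁶ = 1586.59 + 381.43 = 1968.02 kN·m.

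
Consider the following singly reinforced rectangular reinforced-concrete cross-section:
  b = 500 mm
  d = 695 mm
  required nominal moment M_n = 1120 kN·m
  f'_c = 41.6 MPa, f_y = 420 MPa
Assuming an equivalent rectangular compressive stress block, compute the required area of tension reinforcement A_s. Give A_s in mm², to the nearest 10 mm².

A_s ≈ 4130 mm²

With M_n = 0.85 f'_c a b (d − a/2), solve the quadratic for a:
a = d − √(d² − 2M_n/(0.85 f'_c b)) = 695 − √(695² − 2 × 1120×10⁶/(0.85 × 41.6 × 500)) = 98.07 mm.
A_s = 0.85 f'_c a b / f_y = 0.85 × 41.6 × 98.07 × 500 / 420 = 4128.3 mm².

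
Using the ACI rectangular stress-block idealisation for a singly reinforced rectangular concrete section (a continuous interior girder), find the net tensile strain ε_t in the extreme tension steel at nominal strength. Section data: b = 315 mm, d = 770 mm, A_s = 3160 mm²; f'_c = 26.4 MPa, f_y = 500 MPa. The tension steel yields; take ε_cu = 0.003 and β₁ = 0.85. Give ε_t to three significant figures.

ε_t ≈ 0.00578

a = A_s f_y/(0.85 f'_c b) = 223.52 mm.
β₁ = 0.85, so c = a/β₁ = 223.52/0.85 = 262.96 mm.
From the linear strain diagram with ε_cu = 0.003: ε_t = 0.003 (d − c)/c = 0.003 × (770 − 262.96)/262.96 = 0.00578.
Since ε_t ≥ 0.005, the section is tension-controlled.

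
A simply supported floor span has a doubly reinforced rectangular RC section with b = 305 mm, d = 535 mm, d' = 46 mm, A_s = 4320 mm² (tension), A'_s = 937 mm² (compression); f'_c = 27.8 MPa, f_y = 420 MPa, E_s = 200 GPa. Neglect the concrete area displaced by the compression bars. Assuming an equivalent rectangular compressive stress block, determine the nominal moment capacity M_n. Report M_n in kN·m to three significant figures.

Assume both tension and compression steel yield.
Net tension couple steel: A_s − A'_s = 3383 mm².
a = (A_s − A'_s) f_y / (0.85 f'_c b) = 1420860/(0.85 × 27.8 × 305) = 197.15 mm.
c = a/β₁ = 197.15/0.85 = 231.94 mm; ε'_s = 0.003(c − d')/c = 0.0024 ≥ f_y/E_s = 0.0021, so compression steel does yield.
M_n = (A_s − A'_s) f_y (d − a/2) + A'_s f_y (d − d') = [1420860 × (535 − 98.575) + 393540 × (535 − 46)] × 10⁻⁶ = 620.10 + 192.44 = 812.54 kN·m.

M_n ≈ 813 kN·m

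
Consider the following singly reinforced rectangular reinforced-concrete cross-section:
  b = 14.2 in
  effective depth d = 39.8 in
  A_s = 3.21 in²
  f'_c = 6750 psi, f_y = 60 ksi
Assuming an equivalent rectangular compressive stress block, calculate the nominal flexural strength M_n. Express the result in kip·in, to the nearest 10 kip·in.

T = A_s f_y = 3.21 × 60 = 192.6 kips.
a = T/(0.85 f'_c b) = 192.6/(0.85 × 6.75 × 14.2) = 2.364 in.
M_n = T(d − a/2) = 192.6 × (39.8 − 1.182) = 7437.8 kip·in.

M_n ≈ 7440 kip·in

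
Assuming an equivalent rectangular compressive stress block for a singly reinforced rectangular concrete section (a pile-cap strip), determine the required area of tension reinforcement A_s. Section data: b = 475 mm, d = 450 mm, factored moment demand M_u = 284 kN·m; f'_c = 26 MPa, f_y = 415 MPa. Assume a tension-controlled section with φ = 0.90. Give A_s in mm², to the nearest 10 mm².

A_s ≈ 1840 mm²

M_n = M_u/φ = 284/0.90 = 315.556 kN·m.
With M_n = 0.85 f'_c a b (d − a/2), solve the quadratic for a:
a = d − √(d² − 2M_n/(0.85 f'_c b)) = 450 − √(450² − 2 × 315.556×10⁶/(0.85 × 26 × 475)) = 72.67 mm.
A_s = 0.85 f'_c a b / f_y = 0.85 × 26 × 72.67 × 475 / 415 = 1838.2 mm².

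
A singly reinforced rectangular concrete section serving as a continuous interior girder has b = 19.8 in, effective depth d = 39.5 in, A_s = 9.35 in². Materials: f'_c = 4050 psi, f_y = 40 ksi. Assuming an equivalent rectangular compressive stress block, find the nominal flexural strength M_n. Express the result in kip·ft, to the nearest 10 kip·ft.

T = A_s f_y = 9.35 × 40 = 374 kips.
a = T/(0.85 f'_c b) = 374/(0.85 × 4.05 × 19.8) = 5.487 in.
M_n = T(d − a/2) = 374 × (39.5 − 2.7435) = 13746.9 kip·in = 13746.9/12 = 1145.58 kip·ft.

M_n ≈ 1150 kip·ft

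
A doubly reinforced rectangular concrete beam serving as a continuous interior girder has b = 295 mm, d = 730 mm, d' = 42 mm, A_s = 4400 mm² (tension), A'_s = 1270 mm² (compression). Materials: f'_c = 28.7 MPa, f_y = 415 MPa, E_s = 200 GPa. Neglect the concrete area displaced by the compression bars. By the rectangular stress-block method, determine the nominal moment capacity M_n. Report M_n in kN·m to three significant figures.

Assume both tension and compression steel yield.
Net tension couple steel: A_s − A'_s = 3130 mm².
a = (A_s − A'_s) f_y / (0.85 f'_c b) = 1298950/(0.85 × 28.7 × 295) = 180.50 mm.
c = a/β₁ = 180.50/0.845 = 213.61 mm; ε'_s = 0.003(c − d')/c = 0.0024 ≥ f_y/E_s = 0.0021, so compression steel does yield.
M_n = (A_s − A'_s) f_y (d − a/2) + A'_s f_y (d − d') = [1298950 × (730 − 90.25) + 527050 × (730 − 42)] × 10⁻⁶ = 831.00 + 362.61 = 1193.61 kN·m.

M_n ≈ 1190 kN·m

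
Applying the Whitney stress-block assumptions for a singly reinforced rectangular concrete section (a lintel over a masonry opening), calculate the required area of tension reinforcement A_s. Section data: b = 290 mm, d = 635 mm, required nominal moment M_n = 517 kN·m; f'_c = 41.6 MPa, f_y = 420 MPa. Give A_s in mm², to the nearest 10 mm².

With M_n = 0.85 f'_c a b (d − a/2), solve the quadratic for a:
a = d − √(d² − 2M_n/(0.85 f'_c b)) = 635 − √(635² − 2 × 517×10⁶/(0.85 × 41.6 × 290)) = 85.10 mm.
A_s = 0.85 f'_c a b / f_y = 0.85 × 41.6 × 85.10 × 290 / 420 = 2077.7 mm².

A_s ≈ 2080 mm²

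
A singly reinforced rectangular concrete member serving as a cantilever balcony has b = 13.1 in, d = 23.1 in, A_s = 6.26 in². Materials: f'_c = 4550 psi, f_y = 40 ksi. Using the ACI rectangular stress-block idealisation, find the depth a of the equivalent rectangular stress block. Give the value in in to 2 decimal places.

a ≈ 4.94 in

T = A_s f_y = 6.26 × 40 = 250.4 kips.
a = T/(0.85 f'_c b) = 250.4/(0.85 × 4.55 × 13.1) = 4.94 in.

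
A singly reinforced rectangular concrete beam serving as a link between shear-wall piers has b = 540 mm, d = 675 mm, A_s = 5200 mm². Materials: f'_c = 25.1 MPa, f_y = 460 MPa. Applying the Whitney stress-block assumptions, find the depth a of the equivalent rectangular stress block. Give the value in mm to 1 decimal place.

T = A_s f_y = 5200 × 460 = 2392000 N = 2392 kN.
Setting C = 0.85 f'_c a b equal to T: a = 2392000/(0.85 × 25.1 × 540) = 207.6 mm.

a ≈ 207.6 mm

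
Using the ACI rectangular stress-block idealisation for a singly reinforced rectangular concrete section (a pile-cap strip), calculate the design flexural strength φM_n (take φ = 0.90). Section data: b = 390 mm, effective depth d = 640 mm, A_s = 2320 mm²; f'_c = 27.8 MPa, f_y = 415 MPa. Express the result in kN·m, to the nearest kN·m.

T = A_s f_y = 2320 × 415 = 962800 N = 962.8 kN.
From C = T: a = T/(0.85 f'_c b) = 962800/(0.85 × 27.8 × 390) = 104.47 mm.
M_n = T(d − a/2) = 962.8 kN × (640 − 52.235) mm = 565.90 kN·m.
φM_n = 0.90 × 565.90 = 509.31 kN·m.

φM_n ≈ 509 kN·m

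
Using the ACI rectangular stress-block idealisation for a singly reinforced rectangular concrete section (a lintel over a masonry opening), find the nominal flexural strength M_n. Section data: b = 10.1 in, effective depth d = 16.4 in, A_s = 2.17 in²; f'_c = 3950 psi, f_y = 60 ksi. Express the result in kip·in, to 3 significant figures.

T = A_s f_y = 2.17 × 60 = 130.2 kips.
a = T/(0.85 f'_c b) = 130.2/(0.85 × 3.95 × 10.1) = 3.839 in.
M_n = T(d − a/2) = 130.2 × (16.4 − 1.9195) = 1885.4 kip·in.

M_n ≈ 1890 kip·in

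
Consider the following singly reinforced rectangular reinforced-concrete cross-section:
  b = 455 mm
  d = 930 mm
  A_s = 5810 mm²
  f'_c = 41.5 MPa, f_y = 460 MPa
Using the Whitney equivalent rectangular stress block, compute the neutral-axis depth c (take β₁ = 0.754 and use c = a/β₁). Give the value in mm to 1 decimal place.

c ≈ 220.8 mm

T = A_s f_y = 5810 × 460 = 2672600 N = 2672.6 kN.
Setting C = 0.85 f'_c a b equal to T: a = 2672600/(0.85 × 41.5 × 455) = 166.516 mm.
With β₁ = 0.754, c = a/β₁ = 166.516/0.754 = 220.8 mm.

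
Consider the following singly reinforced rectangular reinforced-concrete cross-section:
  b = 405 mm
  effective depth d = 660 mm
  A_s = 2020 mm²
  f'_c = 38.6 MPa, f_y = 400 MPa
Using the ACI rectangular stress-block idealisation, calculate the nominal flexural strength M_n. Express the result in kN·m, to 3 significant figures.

M_n ≈ 509 kN·m

T = A_s f_y = 2020 × 400 = 808000 N = 808 kN.
From C = T: a = T/(0.85 f'_c b) = 808000/(0.85 × 38.6 × 405) = 60.81 mm.
M_n = T(d − a/2) = 808 kN × (660 − 30.405) mm = 508.71 kN·m.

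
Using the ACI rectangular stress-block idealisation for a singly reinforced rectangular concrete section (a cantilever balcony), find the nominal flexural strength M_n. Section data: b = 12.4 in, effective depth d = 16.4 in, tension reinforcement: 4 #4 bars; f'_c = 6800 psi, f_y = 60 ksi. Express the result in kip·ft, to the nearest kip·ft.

A_s = 4 × 0.2 = 0.8 in².
T = A_s f_y = 0.8 × 60 = 48 kips.
a = T/(0.85 f'_c b) = 48/(0.85 × 6.8 × 12.4) = 0.670 in.
M_n = T(d − a/2) = 48 × (16.4 − 0.335) = 771.1 kip·in = 771.1/12 = 64.26 kip·ft.

M_n ≈ 64 kip·ft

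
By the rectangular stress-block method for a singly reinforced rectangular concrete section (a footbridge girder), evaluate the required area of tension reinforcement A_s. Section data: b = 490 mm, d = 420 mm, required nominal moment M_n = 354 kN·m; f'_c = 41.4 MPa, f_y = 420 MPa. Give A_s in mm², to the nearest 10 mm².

A_s ≈ 2140 mm²

With M_n = 0.85 f'_c a b (d − a/2), solve the quadratic for a:
a = d − √(d² − 2M_n/(0.85 f'_c b)) = 420 − √(420² − 2 × 354×10⁶/(0.85 × 41.4 × 490)) = 52.11 mm.
A_s = 0.85 f'_c a b / f_y = 0.85 × 41.4 × 52.11 × 490 / 420 = 2139.4 mm².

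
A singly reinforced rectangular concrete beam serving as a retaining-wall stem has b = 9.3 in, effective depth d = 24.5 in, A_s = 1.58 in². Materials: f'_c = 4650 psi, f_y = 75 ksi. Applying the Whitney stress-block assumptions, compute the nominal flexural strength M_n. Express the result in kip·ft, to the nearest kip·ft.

M_n ≈ 226 kip·ft

T = A_s f_y = 1.58 × 75 = 118.5 kips.
a = T/(0.85 f'_c b) = 118.5/(0.85 × 4.65 × 9.3) = 3.224 in.
M_n = T(d − a/2) = 118.5 × (24.5 − 1.612) = 2712.2 kip·in = 2712.2/12 = 226.02 kip·ft.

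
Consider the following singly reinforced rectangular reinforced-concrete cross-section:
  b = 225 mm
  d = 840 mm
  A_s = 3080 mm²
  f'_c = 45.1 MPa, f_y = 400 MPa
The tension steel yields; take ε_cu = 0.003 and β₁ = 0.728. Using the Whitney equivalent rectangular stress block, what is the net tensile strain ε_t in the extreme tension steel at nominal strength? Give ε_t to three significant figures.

a = A_s f_y/(0.85 f'_c b) = 142.83 mm.
β₁ = 0.728, so c = a/β₁ = 142.83/0.728 = 196.20 mm.
From the linear strain diagram with ε_cu = 0.003: ε_t = 0.003 (d − c)/c = 0.003 × (840 − 196.20)/196.20 = 0.00984.
Since ε_t ≥ 0.005, the section is tension-controlled.

ε_t ≈ 0.00984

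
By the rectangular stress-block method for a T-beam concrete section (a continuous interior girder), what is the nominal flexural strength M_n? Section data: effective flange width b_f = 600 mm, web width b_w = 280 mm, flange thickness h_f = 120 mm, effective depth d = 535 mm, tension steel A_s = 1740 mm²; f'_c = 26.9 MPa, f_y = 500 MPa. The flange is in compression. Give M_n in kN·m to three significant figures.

Tension: T = A_s f_y = 1740 × 500 = 870000 N.
Try a within the flange: a = T/(0.85 f'_c b_f) = 870000/(0.85 × 26.9 × 600) = 63.42 mm.
Since a = 63.42 ≤ h_f = 120 mm, the stress block lies entirely in the flange; analyse as a rectangular beam of width b_f.
M_n = T(d − a/2) = 870000 × (535 − 31.71) = 437.86 × 10⁶ N·mm.
M_n = 437.86 kN·m.

M_n ≈ 438 kN·m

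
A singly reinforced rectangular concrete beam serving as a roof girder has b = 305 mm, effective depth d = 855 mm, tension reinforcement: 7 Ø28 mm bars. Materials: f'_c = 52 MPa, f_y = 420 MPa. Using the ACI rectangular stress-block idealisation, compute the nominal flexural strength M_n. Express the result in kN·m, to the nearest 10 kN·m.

A_s = 7 × 616 = 4312 mm².
T = A_s f_y = 4312 × 420 = 1811040 N = 1811.04 kN.
From C = T: a = T/(0.85 f'_c b) = 1811040/(0.85 × 52 × 305) = 134.34 mm.
M_n = T(d − a/2) = 1811.04 kN × (855 − 67.17) mm = 1426.79 kN·m.

M_n ≈ 1430 kN·m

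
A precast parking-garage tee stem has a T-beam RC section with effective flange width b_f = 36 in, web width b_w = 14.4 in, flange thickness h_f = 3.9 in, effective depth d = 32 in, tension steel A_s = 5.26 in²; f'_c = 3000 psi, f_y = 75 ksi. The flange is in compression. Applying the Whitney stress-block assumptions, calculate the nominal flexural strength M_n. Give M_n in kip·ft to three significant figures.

Tension: T = A_s f_y = 5.26 × 75 = 394.5 kips.
Try a within the flange: a = T/(0.85 f'_c b_f) = 394.5/(0.85 × 3 × 36) = 4.297 in.
a = 4.297 > h_f = 3.9 in: the block extends into the web. Split into flange-overhang and web parts.
C_f = 0.85 f'_c (b_f − b_w) h_f = 0.85 × 3 × (36 − 14.4) × 3.9 = 214.8 kips.
Remaining web compression depth: a_w = (T − C_f)/(0.85 f'_c b_w) = (394.5 − 214.8)/(0.85 × 3 × 14.4) = 4.894 in.
M_n = C_f(d − h_f/2) + (T − C_f)(d − a_w/2) = 214.8 × (32 − 1.95) + 179.7 × (32 − 2.447) = 6454.7 + 5310.7 = 11765.4 kip·in.
M_n = 11765.4/12 = 980.45 kip·ft.

M_n ≈ 980 kip·ft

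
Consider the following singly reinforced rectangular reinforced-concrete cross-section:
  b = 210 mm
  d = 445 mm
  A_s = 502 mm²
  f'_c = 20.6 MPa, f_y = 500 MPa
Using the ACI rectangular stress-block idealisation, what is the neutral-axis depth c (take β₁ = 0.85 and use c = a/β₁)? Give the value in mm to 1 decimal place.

c ≈ 80.3 mm

T = A_s f_y = 502 × 500 = 251000 N = 251 kN.
Setting C = 0.85 f'_c a b equal to T: a = 251000/(0.85 × 20.6 × 210) = 68.260 mm.
With β₁ = 0.85, c = a/β₁ = 68.260/0.85 = 80.3 mm.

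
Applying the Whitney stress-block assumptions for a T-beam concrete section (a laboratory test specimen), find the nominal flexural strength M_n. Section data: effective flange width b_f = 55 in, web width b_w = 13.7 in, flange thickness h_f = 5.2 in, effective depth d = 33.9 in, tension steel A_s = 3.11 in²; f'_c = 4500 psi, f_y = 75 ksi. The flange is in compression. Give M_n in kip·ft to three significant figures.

Tension: T = A_s f_y = 3.11 × 75 = 233.25 kips.
Try a within the flange: a = T/(0.85 f'_c b_f) = 233.25/(0.85 × 4.5 × 55) = 1.109 in.
Since a = 1.109 ≤ h_f = 5.2 in, the stress block lies entirely in the flange; analyse as a rectangular beam of width b_f.
M_n = T(d − a/2) = 233.25 × (33.9 − 0.5545) = 7777.8 kip·in.
M_n = 7777.8/12 = 648.15 kip·ft.

M_n ≈ 648 kip·ft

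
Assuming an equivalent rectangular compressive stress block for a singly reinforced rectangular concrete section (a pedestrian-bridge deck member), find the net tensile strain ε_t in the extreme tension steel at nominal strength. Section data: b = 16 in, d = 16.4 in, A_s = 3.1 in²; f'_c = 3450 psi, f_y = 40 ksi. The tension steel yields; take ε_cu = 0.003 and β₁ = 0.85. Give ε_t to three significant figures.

ε_t ≈ 0.0128

a = A_s f_y/(0.85 f'_c b) = 2.643 in.
β₁ = 0.85, so c = a/β₁ = 2.643/0.85 = 3.109 in.
From the linear strain diagram with ε_cu = 0.003: ε_t = 0.003 (d − c)/c = 0.003 × (16.4 − 3.109)/3.109 = 0.0128.
Since ε_t ≥ 0.005, the section is tension-controlled.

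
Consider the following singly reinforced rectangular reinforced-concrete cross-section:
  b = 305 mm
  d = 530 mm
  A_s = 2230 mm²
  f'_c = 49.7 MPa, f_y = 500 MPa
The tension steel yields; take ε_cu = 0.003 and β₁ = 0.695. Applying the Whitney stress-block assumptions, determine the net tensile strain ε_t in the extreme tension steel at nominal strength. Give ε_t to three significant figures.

a = A_s f_y/(0.85 f'_c b) = 86.54 mm.
β₁ = 0.695, so c = a/β₁ = 86.54/0.695 = 124.52 mm.
From the linear strain diagram with ε_cu = 0.003: ε_t = 0.003 (d − c)/c = 0.003 × (530 − 124.52)/124.52 = 0.00977.
Since ε_t ≥ 0.005, the section is tension-controlled.

ε_t ≈ 0.00977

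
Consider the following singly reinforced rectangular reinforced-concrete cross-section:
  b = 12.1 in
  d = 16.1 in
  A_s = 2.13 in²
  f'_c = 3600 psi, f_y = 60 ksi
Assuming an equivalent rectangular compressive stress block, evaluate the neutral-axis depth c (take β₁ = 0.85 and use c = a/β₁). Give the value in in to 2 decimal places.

T = A_s f_y = 2.13 × 60 = 127.8 kips.
a = T/(0.85 f'_c b) = 127.8/(0.85 × 3.6 × 12.1) = 3.4516 in.
With β₁ = 0.85, c = a/β₁ = 3.4516/0.85 = 4.06 in.

c ≈ 4.06 in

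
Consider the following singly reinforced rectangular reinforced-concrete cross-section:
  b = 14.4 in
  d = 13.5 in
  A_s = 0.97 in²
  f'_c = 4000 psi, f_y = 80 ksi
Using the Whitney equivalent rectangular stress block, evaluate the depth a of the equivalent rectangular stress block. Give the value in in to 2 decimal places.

T = A_s f_y = 0.97 × 80 = 77.6 kips.
a = T/(0.85 f'_c b) = 77.6/(0.85 × 4 × 14.4) = 1.58 in.

a ≈ 1.58 in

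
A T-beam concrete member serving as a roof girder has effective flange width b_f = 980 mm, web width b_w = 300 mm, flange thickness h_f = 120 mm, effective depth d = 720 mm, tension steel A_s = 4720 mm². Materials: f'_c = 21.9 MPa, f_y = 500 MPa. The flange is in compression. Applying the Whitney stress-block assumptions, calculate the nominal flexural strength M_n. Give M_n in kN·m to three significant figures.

M_n ≈ 1540 kN·m

Tension: T = A_s f_y = 4720 × 500 = 2360000 N.
Try a within the flange: a = T/(0.85 f'_c b_f) = 2360000/(0.85 × 21.9 × 980) = 129.37 mm.
a = 129.37 > h_f = 120 mm: the block extends into the web. Split into flange-overhang and web parts.
C_f = 0.85 f'_c (b_f − b_w) h_f = 0.85 × 21.9 × (980 − 300) × 120 = 1518984 N.
Remaining web compression depth: a_w = (T − C_f)/(0.85 f'_c b_w) = (2360000 − 1518984)/(0.85 × 21.9 × 300) = 150.60 mm.
M_n = C_f(d − h_f/2) + (T − C_f)(d − a_w/2) = 1518984 × (720 − 60) + 841016 × (720 − 75.3) = 1002.53 + 542.20 = 1544.73 × 10⁶ N·mm.
M_n = 1544.73 kN·m.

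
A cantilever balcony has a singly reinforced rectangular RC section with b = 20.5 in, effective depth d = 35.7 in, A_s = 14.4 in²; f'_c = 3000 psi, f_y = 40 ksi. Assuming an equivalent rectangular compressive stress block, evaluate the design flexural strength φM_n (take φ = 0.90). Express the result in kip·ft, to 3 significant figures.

T = A_s f_y = 14.4 × 40 = 576 kips.
a = T/(0.85 f'_c b) = 576/(0.85 × 3 × 20.5) = 11.019 in.
M_n = T(d − a/2) = 576 × (35.7 − 5.5095) = 17389.7 kip·in = 17389.7/12 = 1449.14 kip·ft.
φM_n = 0.90 × 1449.14 = 1304.23 kip·ft.

φM_n ≈ 1300 kip·ft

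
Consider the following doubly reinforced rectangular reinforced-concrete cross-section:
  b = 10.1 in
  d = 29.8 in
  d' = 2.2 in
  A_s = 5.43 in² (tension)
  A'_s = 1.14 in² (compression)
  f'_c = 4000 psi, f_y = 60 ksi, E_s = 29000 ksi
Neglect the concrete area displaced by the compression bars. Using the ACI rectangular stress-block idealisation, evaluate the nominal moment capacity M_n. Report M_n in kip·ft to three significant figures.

Assume both steels yield.
a = (A_s − A'_s) f_y/(0.85 f'_c b) = (5.43 − 1.14) × 60/(0.85 × 4 × 10.1) = 7.496 in.
c = a/β₁ = 7.496/0.85 = 8.819 in; ε'_s = 0.003(c − d')/c = 0.0023 ≥ ε_y = 0.0021, so the compression steel yields.
M_n = (A_s − A'_s) f_y (d − a/2) + A'_s f_y (d − d') = 257.4 × (29.8 − 3.748) + 68.4 × (29.8 − 2.2) = 6705.8 + 1887.8 = 8593.6 kip·in = 8593.6/12 = 716.13 kip·ft.

M_n ≈ 716 kip·ft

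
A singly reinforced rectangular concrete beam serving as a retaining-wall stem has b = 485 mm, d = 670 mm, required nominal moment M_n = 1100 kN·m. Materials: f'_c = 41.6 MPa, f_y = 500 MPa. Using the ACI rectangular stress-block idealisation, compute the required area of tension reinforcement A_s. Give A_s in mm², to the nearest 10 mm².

With M_n = 0.85 f'_c a b (d − a/2), solve the quadratic for a:
a = d − √(d² − 2M_n/(0.85 f'_c b)) = 670 − √(670² − 2 × 1100×10⁶/(0.85 × 41.6 × 485)) = 103.77 mm.
A_s = 0.85 f'_c a b / f_y = 0.85 × 41.6 × 103.77 × 485 / 500 = 3559.2 mm².

A_s ≈ 3560 mm²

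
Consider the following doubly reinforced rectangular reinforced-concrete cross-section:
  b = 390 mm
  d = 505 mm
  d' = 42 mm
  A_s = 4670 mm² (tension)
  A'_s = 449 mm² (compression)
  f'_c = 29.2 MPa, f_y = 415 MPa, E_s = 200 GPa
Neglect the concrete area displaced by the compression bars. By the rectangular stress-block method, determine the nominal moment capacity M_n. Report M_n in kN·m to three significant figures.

M_n ≈ 812 kN·m

Assume both tension and compression steel yield.
Net tension couple steel: A_s − A'_s = 4221 mm².
a = (A_s − A'_s) f_y / (0.85 f'_c b) = 1751715/(0.85 × 29.2 × 390) = 180.97 mm.
c = a/β₁ = 180.97/0.841 = 215.18 mm; ε'_s = 0.003(c − d')/c = 0.0024 ≥ f_y/E_s = 0.0021, so compression steel does yield.
M_n = (A_s − A'_s) f_y (d − a/2) + A'_s f_y (d − d') = [1751715 × (505 − 90.485) + 186335 × (505 − 42)] × 10⁻⁶ = 726.11 + 86.27 = 812.38 kN·m.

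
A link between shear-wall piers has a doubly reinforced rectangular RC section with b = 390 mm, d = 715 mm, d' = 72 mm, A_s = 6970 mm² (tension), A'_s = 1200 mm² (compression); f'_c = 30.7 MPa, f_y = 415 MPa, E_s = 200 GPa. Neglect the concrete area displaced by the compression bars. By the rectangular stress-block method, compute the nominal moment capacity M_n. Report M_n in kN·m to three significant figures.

M_n ≈ 1750 kN·m

Assume both tension and compression steel yield.
Net tension couple steel: A_s − A'_s = 5770 mm².
a = (A_s − A'_s) f_y / (0.85 f'_c b) = 2394550/(0.85 × 30.7 × 390) = 235.29 mm.
c = a/β₁ = 235.29/0.831 = 283.14 mm; ε'_s = 0.003(c − d')/c = 0.0022 ≥ f_y/E_s = 0.0021, so compression steel does yield.
M_n = (A_s − A'_s) f_y (d − a/2) + A'_s f_y (d − d') = [2394550 × (715 − 117.645) + 498000 × (715 − 72)] × 10⁻⁶ = 1430.40 + 320.21 = 1750.61 kN·m.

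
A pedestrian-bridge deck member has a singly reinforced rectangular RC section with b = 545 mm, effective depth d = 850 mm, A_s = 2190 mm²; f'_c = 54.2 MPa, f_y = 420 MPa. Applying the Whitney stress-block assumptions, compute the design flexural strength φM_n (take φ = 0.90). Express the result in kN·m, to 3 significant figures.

T = A_s f_y = 2190 × 420 = 919800 N = 919.8 kN.
From C = T: a = T/(0.85 f'_c b) = 919800/(0.85 × 54.2 × 545) = 36.63 mm.
M_n = T(d − a/2) = 919.8 kN × (850 − 18.315) mm = 764.98 kN·m.
φM_n = 0.90 × 764.98 = 688.48 kN·m.

φM_n ≈ 688 kN·m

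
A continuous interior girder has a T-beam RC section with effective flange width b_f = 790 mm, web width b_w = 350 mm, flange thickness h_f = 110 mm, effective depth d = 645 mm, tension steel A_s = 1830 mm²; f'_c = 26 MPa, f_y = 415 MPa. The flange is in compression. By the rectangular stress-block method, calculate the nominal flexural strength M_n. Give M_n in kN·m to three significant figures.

M_n ≈ 473 kN·m

Tension: T = A_s f_y = 1830 × 415 = 759450 N.
Try a within the flange: a = T/(0.85 f'_c b_f) = 759450/(0.85 × 26 × 790) = 43.50 mm.
Since a = 43.50 ≤ h_f = 110 mm, the stress block lies entirely in the flange; analyse as a rectangular beam of width b_f.
M_n = T(d − a/2) = 759450 × (645 − 21.75) = 473.33 × 10⁶ N·mm.
M_n = 473.33 kN·m.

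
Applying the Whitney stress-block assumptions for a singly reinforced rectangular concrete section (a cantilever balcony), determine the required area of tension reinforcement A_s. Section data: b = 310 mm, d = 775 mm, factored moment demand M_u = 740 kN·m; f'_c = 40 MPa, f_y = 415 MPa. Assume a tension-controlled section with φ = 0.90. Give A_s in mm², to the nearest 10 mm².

M_n = M_u/φ = 740/0.90 = 822.222 kN·m.
With M_n = 0.85 f'_c a b (d − a/2), solve the quadratic for a:
a = d − √(d² − 2M_n/(0.85 f'_c b)) = 775 − √(775² − 2 × 822.222×10⁶/(0.85 × 40 × 310)) = 108.21 mm.
A_s = 0.85 f'_c a b / f_y = 0.85 × 40 × 108.21 × 310 / 415 = 2748.3 mm².

A_s ≈ 2750 mm²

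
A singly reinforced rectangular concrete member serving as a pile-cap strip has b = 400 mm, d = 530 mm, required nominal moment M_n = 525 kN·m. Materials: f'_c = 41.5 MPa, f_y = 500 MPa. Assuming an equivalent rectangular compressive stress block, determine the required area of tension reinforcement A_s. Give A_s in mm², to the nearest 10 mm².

A_s ≈ 2130 mm²

With M_n = 0.85 f'_c a b (d − a/2), solve the quadratic for a:
a = d − √(d² − 2M_n/(0.85 f'_c b)) = 530 − √(530² − 2 × 525×10⁶/(0.85 × 41.5 × 400)) = 75.59 mm.
A_s = 0.85 f'_c a b / f_y = 0.85 × 41.5 × 75.59 × 400 / 500 = 2133.1 mm².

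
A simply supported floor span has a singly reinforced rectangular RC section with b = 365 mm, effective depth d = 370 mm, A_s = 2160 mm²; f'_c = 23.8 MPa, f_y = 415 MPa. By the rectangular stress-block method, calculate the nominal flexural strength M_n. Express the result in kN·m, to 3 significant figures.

T = A_s f_y = 2160 × 415 = 896400 N = 896.4 kN.
From C = T: a = T/(0.85 f'_c b) = 896400/(0.85 × 23.8 × 365) = 121.40 mm.
M_n = T(d − a/2) = 896.4 kN × (370 − 60.7) mm = 277.26 kN·m.

M_n ≈ 277 kN·m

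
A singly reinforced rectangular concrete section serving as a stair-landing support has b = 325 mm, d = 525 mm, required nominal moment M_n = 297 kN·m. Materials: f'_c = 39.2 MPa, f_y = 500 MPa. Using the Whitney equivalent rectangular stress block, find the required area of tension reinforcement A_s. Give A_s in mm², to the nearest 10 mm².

With M_n = 0.85 f'_c a b (d − a/2), solve the quadratic for a:
a = d − √(d² − 2M_n/(0.85 f'_c b)) = 525 − √(525² − 2 × 297×10⁶/(0.85 × 39.2 × 325)) = 55.14 mm.
A_s = 0.85 f'_c a b / f_y = 0.85 × 39.2 × 55.14 × 325 / 500 = 1194.2 mm².

A_s ≈ 1190 mm²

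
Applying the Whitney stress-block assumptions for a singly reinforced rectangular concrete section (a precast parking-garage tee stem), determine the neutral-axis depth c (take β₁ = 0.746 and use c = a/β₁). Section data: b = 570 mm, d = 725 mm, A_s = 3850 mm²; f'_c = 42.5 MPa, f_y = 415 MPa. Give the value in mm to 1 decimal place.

T = A_s f_y = 3850 × 415 = 1597750 N = 1597.75 kN.
Setting C = 0.85 f'_c a b equal to T: a = 1597750/(0.85 × 42.5 × 570) = 77.594 mm.
With β₁ = 0.746, c = a/β₁ = 77.594/0.746 = 104.0 mm.

c ≈ 104.0 mm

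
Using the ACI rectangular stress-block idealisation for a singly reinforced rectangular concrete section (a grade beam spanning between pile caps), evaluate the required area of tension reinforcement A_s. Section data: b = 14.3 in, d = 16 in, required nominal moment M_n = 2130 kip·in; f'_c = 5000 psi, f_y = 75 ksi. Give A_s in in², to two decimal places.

From M_n = 0.85 f'_c a b (d − a/2):
a = d − √(d² − 2M_n/(0.85 f'_c b)) = 16 − √(16² − 2 × 2130/(0.85 × 5 × 14.3)) = 2.365 in.
A_s = 0.85 f'_c a b / f_y = 0.85 × 5 × 2.365 × 14.3 / 75 = 1.916 in².

A_s ≈ 1.92 in²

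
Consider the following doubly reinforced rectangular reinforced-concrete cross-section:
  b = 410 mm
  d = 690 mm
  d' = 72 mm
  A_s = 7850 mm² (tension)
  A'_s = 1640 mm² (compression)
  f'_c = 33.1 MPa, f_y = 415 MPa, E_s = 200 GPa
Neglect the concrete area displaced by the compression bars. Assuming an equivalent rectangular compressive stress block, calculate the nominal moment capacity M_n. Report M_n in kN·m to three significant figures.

M_n ≈ 1910 kN·m

Assume both tension and compression steel yield.
Net tension couple steel: A_s − A'_s = 6210 mm².
a = (A_s − A'_s) f_y / (0.85 f'_c b) = 2577150/(0.85 × 33.1 × 410) = 223.41 mm.
c = a/β₁ = 223.41/0.814 = 274.46 mm; ε'_s = 0.003(c − d')/c = 0.0022 ≥ f_y/E_s = 0.0021, so compression steel does yield.
M_n = (A_s − A'_s) f_y (d − a/2) + A'_s f_y (d − d') = [2577150 × (690 − 111.705) + 680600 × (690 − 72)] × 10⁻⁶ = 1490.35 + 420.61 = 1910.96 kN·m.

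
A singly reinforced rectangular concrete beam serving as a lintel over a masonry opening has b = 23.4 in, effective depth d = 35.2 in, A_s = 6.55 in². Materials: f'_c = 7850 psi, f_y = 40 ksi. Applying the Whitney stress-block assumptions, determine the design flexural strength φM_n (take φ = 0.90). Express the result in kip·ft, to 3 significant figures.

T = A_s f_y = 6.55 × 40 = 262 kips.
a = T/(0.85 f'_c b) = 262/(0.85 × 7.85 × 23.4) = 1.678 in.
M_n = T(d − a/2) = 262 × (35.2 − 0.839) = 9002.6 kip·in = 9002.6/12 = 750.22 kip·ft.
φM_n = 0.90 × 750.22 = 675.20 kip·ft.

φM_n ≈ 675 kip·ft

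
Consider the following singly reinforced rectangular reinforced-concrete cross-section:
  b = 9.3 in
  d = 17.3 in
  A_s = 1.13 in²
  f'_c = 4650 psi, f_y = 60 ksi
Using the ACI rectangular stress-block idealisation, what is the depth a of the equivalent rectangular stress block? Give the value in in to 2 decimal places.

T = A_s f_y = 1.13 × 60 = 67.8 kips.
a = T/(0.85 f'_c b) = 67.8/(0.85 × 4.65 × 9.3) = 1.84 in.

a ≈ 1.84 in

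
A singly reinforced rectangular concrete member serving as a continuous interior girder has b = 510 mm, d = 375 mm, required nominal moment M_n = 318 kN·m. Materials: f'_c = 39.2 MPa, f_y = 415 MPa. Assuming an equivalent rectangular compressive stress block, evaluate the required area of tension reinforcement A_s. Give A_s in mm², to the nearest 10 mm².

A_s ≈ 2200 mm²

With M_n = 0.85 f'_c a b (d − a/2), solve the quadratic for a:
a = d − √(d² − 2M_n/(0.85 f'_c b)) = 375 − √(375² − 2 × 318×10⁶/(0.85 × 39.2 × 510)) = 53.76 mm.
A_s = 0.85 f'_c a b / f_y = 0.85 × 39.2 × 53.76 × 510 / 415 = 2201.3 mm².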